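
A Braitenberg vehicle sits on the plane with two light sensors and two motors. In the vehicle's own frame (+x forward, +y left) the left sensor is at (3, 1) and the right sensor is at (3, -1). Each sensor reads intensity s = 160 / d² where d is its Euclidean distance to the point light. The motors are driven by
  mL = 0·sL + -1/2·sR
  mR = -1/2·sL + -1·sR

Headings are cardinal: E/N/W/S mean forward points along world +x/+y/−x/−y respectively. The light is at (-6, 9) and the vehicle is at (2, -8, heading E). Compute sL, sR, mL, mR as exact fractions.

160/377 32/89 -16/89 -19184/33553

left sensor world pos  = (5, -7); dL² = 377
right sensor world pos = (5, -9); dR² = 445
sL = 160/377 = 160/377
sR = 160/445 = 32/89
mL = 0·sL + -1/2·sR = -16/89
mR = -1/2·sL + -1·sR = -19184/33553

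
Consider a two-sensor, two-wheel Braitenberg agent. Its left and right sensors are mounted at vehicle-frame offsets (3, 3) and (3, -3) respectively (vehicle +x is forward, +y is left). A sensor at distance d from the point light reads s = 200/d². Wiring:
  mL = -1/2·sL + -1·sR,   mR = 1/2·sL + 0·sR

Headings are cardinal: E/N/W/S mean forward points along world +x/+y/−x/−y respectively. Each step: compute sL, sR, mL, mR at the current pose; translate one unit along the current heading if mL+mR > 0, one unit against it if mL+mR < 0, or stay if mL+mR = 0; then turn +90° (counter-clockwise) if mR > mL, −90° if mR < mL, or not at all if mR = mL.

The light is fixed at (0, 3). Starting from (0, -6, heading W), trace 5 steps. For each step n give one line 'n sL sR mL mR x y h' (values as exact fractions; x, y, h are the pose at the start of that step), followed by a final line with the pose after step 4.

n=0: pose=(0,-6,W); sL=200/153, sR=40/9; mL=-260/51, mR=100/153; mL+mR=-40/9 → advance -1; mR−mL=880/153 → turn +1·90°
n=1: pose=(1,-6,S); sL=5/4, sR=50/37; mL=-585/296, mR=5/8; mL+mR=-50/37 → advance -1; mR−mL=385/148 → turn +1·90°
n=2: pose=(1,-5,E); sL=200/41, sR=200/137; mL=-21900/5617, mR=100/41; mL+mR=-200/137 → advance -1; mR−mL=35600/5617 → turn +1·90°
n=3: pose=(0,-5,N); sL=100/17, sR=100/17; mL=-150/17, mR=50/17; mL+mR=-100/17 → advance -1; mR−mL=200/17 → turn +1·90°
n=4: pose=(0,-6,W); sL=200/153, sR=40/9; mL=-260/51, mR=100/153; mL+mR=-40/9 → advance -1; mR−mL=880/153 → turn +1·90°

0 200/153 40/9 -260/51 100/153 0 -6 W
1 5/4 50/37 -585/296 5/8 1 -6 S
2 200/41 200/137 -21900/5617 100/41 1 -5 E
3 100/17 100/17 -150/17 50/17 0 -5 N
4 200/153 40/9 -260/51 100/153 0 -6 W
final 1 -6 S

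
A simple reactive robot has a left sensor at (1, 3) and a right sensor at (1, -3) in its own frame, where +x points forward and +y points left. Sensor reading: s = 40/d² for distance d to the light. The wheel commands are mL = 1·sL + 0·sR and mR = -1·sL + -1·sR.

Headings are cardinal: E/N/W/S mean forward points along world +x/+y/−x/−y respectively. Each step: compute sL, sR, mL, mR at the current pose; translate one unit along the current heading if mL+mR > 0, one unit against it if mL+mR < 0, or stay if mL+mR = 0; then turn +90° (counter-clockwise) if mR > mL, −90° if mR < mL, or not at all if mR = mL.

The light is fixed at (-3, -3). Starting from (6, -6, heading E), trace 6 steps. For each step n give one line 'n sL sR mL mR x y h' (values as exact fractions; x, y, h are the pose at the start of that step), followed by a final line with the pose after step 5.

n=0: pose=(6,-6,E); sL=2/5, sR=5/17; mL=2/5, mR=-59/85; mL+mR=-5/17 → advance -1; mR−mL=-93/85 → turn -1·90°
n=1: pose=(5,-6,S); sL=40/137, sR=40/41; mL=40/137, mR=-7120/5617; mL+mR=-40/41 → advance -1; mR−mL=-8760/5617 → turn -1·90°
n=2: pose=(5,-5,W); sL=20/37, sR=4/5; mL=20/37, mR=-248/185; mL+mR=-4/5 → advance -1; mR−mL=-348/185 → turn -1·90°
n=3: pose=(6,-5,N); sL=40/37, sR=8/29; mL=40/37, mR=-1456/1073; mL+mR=-8/29 → advance -1; mR−mL=-2616/1073 → turn -1·90°
n=4: pose=(6,-6,E); sL=2/5, sR=5/17; mL=2/5, mR=-59/85; mL+mR=-5/17 → advance -1; mR−mL=-93/85 → turn -1·90°
n=5: pose=(5,-6,S); sL=40/137, sR=40/41; mL=40/137, mR=-7120/5617; mL+mR=-40/41 → advance -1; mR−mL=-8760/5617 → turn -1·90°

0 2/5 5/17 2/5 -59/85 6 -6 E
1 40/137 40/41 40/137 -7120/5617 5 -6 S
2 20/37 4/5 20/37 -248/185 5 -5 W
3 40/37 8/29 40/37 -1456/1073 6 -5 N
4 2/5 5/17 2/5 -59/85 6 -6 E
5 40/137 40/41 40/137 -7120/5617 5 -6 S
final 5 -5 W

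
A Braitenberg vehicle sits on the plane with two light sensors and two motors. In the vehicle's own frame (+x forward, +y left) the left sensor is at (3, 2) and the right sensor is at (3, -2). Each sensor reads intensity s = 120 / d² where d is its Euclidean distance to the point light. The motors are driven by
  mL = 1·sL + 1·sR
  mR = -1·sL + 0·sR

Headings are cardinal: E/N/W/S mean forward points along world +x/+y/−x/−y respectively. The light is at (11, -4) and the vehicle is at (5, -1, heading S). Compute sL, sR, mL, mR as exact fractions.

left sensor world pos  = (7, -4); dL² = 16
right sensor world pos = (3, -4); dR² = 64
sL = 120/16 = 15/2
sR = 120/64 = 15/8
mL = 1·sL + 1·sR = 75/8
mR = -1·sL + 0·sR = -15/2

15/2 15/8 75/8 -15/2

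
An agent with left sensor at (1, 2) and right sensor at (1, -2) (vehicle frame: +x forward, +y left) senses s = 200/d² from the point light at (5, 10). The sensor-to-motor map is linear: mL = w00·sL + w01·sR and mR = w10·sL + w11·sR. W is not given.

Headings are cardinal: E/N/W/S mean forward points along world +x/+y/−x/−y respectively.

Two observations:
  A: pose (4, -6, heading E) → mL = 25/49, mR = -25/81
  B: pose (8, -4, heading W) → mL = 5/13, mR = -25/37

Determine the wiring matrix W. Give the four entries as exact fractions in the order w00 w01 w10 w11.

1/2 0 0 -1/2

obs A: pose=(4,-6,E) → sL=50/49, sR=50/81, mL=25/49, mR=-25/81
obs B: pose=(8,-4,W) → sL=10/13, sR=50/37, mL=5/13, mR=-25/37
sensor matrix S = [[50/49, 50/81], [10/13, 50/37]]; det S = 1726000/1909089
solve [mL_A; mL_B] = S·[w00; w01] and [mR_A; mR_B] = S·[w10; w11]:
  w00 = 1/2, w01 = 0, w10 = 0, w11 = -1/2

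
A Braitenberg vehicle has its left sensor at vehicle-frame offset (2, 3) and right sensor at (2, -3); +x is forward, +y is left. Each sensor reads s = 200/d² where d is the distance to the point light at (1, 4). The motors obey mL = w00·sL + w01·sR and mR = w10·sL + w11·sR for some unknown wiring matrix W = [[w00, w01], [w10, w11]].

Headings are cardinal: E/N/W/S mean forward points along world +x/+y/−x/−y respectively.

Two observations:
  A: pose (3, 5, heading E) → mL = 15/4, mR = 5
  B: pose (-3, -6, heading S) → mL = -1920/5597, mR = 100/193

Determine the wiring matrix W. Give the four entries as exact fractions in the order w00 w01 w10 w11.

obs A: pose=(3,5,E) → sL=25/4, sR=10, mL=15/4, mR=5
obs B: pose=(-3,-6,S) → sL=40/29, sR=200/193, mL=-1920/5597, mR=100/193
sensor matrix S = [[25/4, 10], [40/29, 200/193]]; det S = -40950/5597
solve [mL_A; mL_B] = S·[w00; w01] and [mR_A; mR_B] = S·[w10; w11]:
  w00 = -1, w01 = 1, w10 = 0, w11 = 1/2

-1 1 0 1/2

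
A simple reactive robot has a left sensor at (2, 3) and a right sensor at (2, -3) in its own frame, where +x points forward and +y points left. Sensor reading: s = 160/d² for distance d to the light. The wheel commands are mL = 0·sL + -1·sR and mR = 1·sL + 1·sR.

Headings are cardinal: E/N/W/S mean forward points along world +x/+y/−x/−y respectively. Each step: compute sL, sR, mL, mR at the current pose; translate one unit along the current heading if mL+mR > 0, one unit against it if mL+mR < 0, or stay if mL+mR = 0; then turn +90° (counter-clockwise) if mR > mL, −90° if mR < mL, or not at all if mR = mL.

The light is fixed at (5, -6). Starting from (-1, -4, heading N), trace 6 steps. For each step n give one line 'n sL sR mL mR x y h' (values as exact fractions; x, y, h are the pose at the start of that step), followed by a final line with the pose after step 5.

n=0: pose=(-1,-4,N); sL=160/97, sR=32/5; mL=-32/5, mR=3904/485; mL+mR=160/97 → advance +1; mR−mL=7008/485 → turn +1·90°
n=1: pose=(-1,-3,W); sL=5/2, sR=8/5; mL=-8/5, mR=41/10; mL+mR=5/2 → advance +1; mR−mL=57/10 → turn +1·90°
n=2: pose=(-2,-3,S); sL=160/17, sR=160/101; mL=-160/101, mR=18880/1717; mL+mR=160/17 → advance +1; mR−mL=21600/1717 → turn +1·90°
n=3: pose=(-2,-4,E); sL=16/5, sR=80/13; mL=-80/13, mR=608/65; mL+mR=16/5 → advance +1; mR−mL=1008/65 → turn +1·90°
n=4: pose=(-1,-4,N); sL=160/97, sR=32/5; mL=-32/5, mR=3904/485; mL+mR=160/97 → advance +1; mR−mL=7008/485 → turn +1·90°
n=5: pose=(-1,-3,W); sL=5/2, sR=8/5; mL=-8/5, mR=41/10; mL+mR=5/2 → advance +1; mR−mL=57/10 → turn +1·90°

0 160/97 32/5 -32/5 3904/485 -1 -4 N
1 5/2 8/5 -8/5 41/10 -1 -3 W
2 160/17 160/101 -160/101 18880/1717 -2 -3 S
3 16/5 80/13 -80/13 608/65 -2 -4 E
4 160/97 32/5 -32/5 3904/485 -1 -4 N
5 5/2 8/5 -8/5 41/10 -1 -3 W
final -2 -3 S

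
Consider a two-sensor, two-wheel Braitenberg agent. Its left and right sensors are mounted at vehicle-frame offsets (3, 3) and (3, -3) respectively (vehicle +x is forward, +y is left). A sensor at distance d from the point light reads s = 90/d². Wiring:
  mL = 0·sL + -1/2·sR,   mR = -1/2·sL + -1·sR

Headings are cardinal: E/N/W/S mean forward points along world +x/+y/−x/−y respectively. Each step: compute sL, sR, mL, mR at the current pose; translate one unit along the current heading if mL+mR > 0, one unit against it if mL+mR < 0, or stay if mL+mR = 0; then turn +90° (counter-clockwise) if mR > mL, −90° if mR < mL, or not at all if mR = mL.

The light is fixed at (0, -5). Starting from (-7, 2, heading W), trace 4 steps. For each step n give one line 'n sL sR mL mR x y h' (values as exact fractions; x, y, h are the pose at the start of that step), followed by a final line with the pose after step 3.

n=0: pose=(-7,2,W); sL=45/58, sR=9/20; mL=-9/40, mR=-243/290; mL+mR=-1233/1160 → advance -1; mR−mL=-711/1160 → turn -1·90°
n=1: pose=(-6,2,N); sL=90/181, sR=90/109; mL=-45/109, mR=-21195/19729; mL+mR=-29340/19729 → advance -1; mR−mL=-13050/19729 → turn -1·90°
n=2: pose=(-6,1,E); sL=1, sR=5; mL=-5/2, mR=-11/2; mL+mR=-8 → advance -1; mR−mL=-3 → turn -1·90°
n=3: pose=(-7,1,S); sL=18/5, sR=90/109; mL=-45/109, mR=-1431/545; mL+mR=-1656/545 → advance -1; mR−mL=-1206/545 → turn -1·90°

0 45/58 9/20 -9/40 -243/290 -7 2 W
1 90/181 90/109 -45/109 -21195/19729 -6 2 N
2 1 5 -5/2 -11/2 -6 1 E
3 18/5 90/109 -45/109 -1431/545 -7 1 S
final -7 2 W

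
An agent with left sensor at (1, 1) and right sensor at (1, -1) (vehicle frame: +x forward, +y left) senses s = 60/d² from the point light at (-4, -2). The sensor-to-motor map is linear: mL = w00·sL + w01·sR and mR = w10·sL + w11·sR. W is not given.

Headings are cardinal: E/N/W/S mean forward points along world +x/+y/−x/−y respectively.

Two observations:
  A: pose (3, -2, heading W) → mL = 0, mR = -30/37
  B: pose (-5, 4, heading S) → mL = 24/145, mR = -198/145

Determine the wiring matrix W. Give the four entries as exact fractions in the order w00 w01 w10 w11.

obs A: pose=(3,-2,W) → sL=60/37, sR=60/37, mL=0, mR=-30/37
obs B: pose=(-5,4,S) → sL=12/5, sR=60/29, mL=24/145, mR=-198/145
sensor matrix S = [[60/37, 60/37], [12/5, 60/29]]; det S = -576/1073
solve [mL_A; mL_B] = S·[w00; w01] and [mR_A; mR_B] = S·[w10; w11]:
  w00 = 1/2, w01 = -1/2, w10 = -1, w11 = 1/2

1/2 -1/2 -1 1/2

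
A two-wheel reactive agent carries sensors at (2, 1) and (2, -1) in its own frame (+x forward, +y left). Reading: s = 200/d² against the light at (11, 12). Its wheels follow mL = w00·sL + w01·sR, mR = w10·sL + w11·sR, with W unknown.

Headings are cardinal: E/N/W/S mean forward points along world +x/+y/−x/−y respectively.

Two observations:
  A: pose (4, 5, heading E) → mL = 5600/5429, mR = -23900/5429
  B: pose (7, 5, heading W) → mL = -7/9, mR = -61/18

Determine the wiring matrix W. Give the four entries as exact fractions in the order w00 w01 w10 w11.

obs A: pose=(4,5,E) → sL=200/61, sR=200/89, mL=5600/5429, mR=-23900/5429
obs B: pose=(7,5,W) → sL=2, sR=25/9, mL=-7/9, mR=-61/18
sensor matrix S = [[200/61, 200/89], [2, 25/9]]; det S = 225400/48861
solve [mL_A; mL_B] = S·[w00; w01] and [mR_A; mR_B] = S·[w10; w11]:
  w00 = 1, w01 = -1, w10 = -1, w11 = -1/2

1 -1 -1 -1/2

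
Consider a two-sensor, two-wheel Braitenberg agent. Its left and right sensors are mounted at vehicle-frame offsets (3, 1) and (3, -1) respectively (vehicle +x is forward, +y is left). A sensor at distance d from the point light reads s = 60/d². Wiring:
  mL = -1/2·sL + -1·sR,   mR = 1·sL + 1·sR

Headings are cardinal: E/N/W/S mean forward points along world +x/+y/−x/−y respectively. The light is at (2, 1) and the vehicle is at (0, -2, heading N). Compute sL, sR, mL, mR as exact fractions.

left sensor world pos  = (-1, 1); dL² = 9
right sensor world pos = (1, 1); dR² = 1
sL = 60/9 = 20/3
sR = 60/1 = 60
mL = -1/2·sL + -1·sR = -190/3
mR = 1·sL + 1·sR = 200/3

20/3 60 -190/3 200/3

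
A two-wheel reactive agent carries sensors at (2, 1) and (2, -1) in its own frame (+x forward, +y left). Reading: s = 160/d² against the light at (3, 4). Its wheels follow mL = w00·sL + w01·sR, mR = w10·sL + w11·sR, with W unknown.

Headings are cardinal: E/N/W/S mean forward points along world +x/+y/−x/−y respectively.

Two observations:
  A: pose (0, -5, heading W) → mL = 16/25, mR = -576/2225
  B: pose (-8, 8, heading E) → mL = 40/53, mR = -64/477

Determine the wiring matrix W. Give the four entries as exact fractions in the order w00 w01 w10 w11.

1/2 0 1/2 -1/2

obs A: pose=(0,-5,W) → sL=32/25, sR=160/89, mL=16/25, mR=-576/2225
obs B: pose=(-8,8,E) → sL=80/53, sR=16/9, mL=40/53, mR=-64/477
sensor matrix S = [[32/25, 160/89], [80/53, 16/9]]; det S = -464896/1061325
solve [mL_A; mL_B] = S·[w00; w01] and [mR_A; mR_B] = S·[w10; w11]:
  w00 = 1/2, w01 = 0, w10 = 1/2, w11 = -1/2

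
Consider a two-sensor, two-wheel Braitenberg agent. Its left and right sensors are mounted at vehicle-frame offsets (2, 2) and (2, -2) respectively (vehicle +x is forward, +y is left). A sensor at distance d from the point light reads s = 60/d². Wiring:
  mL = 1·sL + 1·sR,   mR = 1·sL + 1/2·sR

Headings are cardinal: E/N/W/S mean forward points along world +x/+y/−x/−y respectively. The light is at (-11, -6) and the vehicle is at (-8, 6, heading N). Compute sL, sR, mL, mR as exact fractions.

left sensor world pos  = (-10, 8); dL² = 197
right sensor world pos = (-6, 8); dR² = 221
sL = 60/197 = 60/197
sR = 60/221 = 60/221
mL = 1·sL + 1·sR = 25080/43537
mR = 1·sL + 1/2·sR = 19170/43537

60/197 60/221 25080/43537 19170/43537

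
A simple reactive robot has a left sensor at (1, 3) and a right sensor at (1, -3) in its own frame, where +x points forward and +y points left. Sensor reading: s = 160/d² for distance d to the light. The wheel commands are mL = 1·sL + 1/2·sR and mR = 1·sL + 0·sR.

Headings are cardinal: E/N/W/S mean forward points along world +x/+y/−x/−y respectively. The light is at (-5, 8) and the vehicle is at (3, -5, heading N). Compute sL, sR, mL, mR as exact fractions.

left sensor world pos  = (0, -4); dL² = 169
right sensor world pos = (6, -4); dR² = 265
sL = 160/169 = 160/169
sR = 160/265 = 32/53
mL = 1·sL + 1/2·sR = 11184/8957
mR = 1·sL + 0·sR = 160/169

160/169 32/53 11184/8957 160/169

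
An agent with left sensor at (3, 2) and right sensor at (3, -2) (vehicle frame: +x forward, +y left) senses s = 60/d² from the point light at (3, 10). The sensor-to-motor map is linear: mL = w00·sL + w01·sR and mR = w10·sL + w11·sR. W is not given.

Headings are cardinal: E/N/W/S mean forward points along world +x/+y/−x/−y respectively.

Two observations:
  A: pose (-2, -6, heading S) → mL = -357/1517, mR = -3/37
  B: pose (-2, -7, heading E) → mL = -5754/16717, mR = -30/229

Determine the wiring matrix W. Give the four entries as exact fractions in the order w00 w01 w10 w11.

obs A: pose=(-2,-6,S) → sL=6/37, sR=6/41, mL=-357/1517, mR=-3/37
obs B: pose=(-2,-7,E) → sL=60/229, sR=12/73, mL=-5754/16717, mR=-30/229
sensor matrix S = [[6/37, 6/41], [60/229, 12/73]]; det S = -296352/25359689
solve [mL_A; mL_B] = S·[w00; w01] and [mR_A; mR_B] = S·[w10; w11]:
  w00 = -1, w01 = -1/2, w10 = -1/2, w11 = 0

-1 -1/2 -1/2 0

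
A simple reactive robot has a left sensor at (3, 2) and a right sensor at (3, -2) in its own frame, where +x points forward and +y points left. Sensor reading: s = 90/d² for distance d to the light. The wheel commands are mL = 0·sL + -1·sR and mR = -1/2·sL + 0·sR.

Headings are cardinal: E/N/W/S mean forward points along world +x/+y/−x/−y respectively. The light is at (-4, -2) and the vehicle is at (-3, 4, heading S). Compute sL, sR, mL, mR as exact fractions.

left sensor world pos  = (-1, 1); dL² = 18
right sensor world pos = (-5, 1); dR² = 10
sL = 90/18 = 5
sR = 90/10 = 9
mL = 0·sL + -1·sR = -9
mR = -1/2·sL + 0·sR = -5/2

5 9 -9 -5/2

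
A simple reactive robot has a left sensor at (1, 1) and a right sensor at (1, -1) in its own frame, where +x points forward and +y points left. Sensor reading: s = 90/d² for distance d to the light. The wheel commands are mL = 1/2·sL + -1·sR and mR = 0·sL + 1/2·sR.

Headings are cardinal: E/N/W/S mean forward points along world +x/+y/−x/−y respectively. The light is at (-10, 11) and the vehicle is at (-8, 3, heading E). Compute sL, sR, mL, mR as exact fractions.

left sensor world pos  = (-7, 4); dL² = 58
right sensor world pos = (-7, 2); dR² = 90
sL = 90/58 = 45/29
sR = 90/90 = 1
mL = 1/2·sL + -1·sR = -13/58
mR = 0·sL + 1/2·sR = 1/2

45/29 1 -13/58 1/2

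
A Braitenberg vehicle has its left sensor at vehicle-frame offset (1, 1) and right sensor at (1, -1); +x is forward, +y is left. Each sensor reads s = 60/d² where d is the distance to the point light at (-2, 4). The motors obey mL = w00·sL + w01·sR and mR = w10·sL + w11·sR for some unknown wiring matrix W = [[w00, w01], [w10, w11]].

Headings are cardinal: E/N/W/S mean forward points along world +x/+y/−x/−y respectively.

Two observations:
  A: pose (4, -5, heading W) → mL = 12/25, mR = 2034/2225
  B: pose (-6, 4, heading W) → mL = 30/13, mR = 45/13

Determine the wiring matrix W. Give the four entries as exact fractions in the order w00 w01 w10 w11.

obs A: pose=(4,-5,W) → sL=12/25, sR=60/89, mL=12/25, mR=2034/2225
obs B: pose=(-6,4,W) → sL=30/13, sR=30/13, mL=30/13, mR=45/13
sensor matrix S = [[12/25, 60/89], [30/13, 30/13]]; det S = -2592/5785
solve [mL_A; mL_B] = S·[w00; w01] and [mR_A; mR_B] = S·[w10; w11]:
  w00 = 1, w01 = 0, w10 = 1/2, w11 = 1

1 0 1/2 1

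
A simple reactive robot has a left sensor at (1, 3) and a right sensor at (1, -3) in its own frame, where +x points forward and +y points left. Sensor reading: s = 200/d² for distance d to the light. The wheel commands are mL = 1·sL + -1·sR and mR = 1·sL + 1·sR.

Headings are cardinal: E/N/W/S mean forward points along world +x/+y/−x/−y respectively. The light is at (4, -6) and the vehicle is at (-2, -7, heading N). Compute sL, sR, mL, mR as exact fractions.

left sensor world pos  = (-5, -6); dL² = 81
right sensor world pos = (1, -6); dR² = 9
sL = 200/81 = 200/81
sR = 200/9 = 200/9
mL = 1·sL + -1·sR = -1600/81
mR = 1·sL + 1·sR = 2000/81

200/81 200/9 -1600/81 2000/81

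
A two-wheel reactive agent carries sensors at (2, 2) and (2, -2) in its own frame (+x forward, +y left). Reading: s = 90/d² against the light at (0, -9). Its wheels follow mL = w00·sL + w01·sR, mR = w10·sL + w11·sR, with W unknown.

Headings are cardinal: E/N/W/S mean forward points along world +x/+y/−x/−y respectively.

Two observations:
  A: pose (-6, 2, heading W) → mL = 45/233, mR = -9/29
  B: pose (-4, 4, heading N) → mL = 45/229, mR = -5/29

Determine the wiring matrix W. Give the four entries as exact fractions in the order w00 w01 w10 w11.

obs A: pose=(-6,2,W) → sL=18/29, sR=90/233, mL=45/233, mR=-9/29
obs B: pose=(-4,4,N) → sL=10/29, sR=90/229, mL=45/229, mR=-5/29
sensor matrix S = [[18/29, 90/233], [10/29, 90/229]]; det S = 171360/1547353
solve [mL_A; mL_B] = S·[w00; w01] and [mR_A; mR_B] = S·[w10; w11]:
  w00 = 0, w01 = 1/2, w10 = -1/2, w11 = 0

0 1/2 -1/2 0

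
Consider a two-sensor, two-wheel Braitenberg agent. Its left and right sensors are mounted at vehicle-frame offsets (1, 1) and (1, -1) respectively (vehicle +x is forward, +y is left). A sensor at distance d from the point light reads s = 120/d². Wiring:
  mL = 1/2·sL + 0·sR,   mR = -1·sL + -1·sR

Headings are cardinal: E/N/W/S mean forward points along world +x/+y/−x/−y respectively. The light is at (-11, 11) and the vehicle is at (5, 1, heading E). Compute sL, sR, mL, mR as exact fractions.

12/37 12/41 6/37 -936/1517

left sensor world pos  = (6, 2); dL² = 370
right sensor world pos = (6, 0); dR² = 410
sL = 120/370 = 12/37
sR = 120/410 = 12/41
mL = 1/2·sL + 0·sR = 6/37
mR = -1·sL + -1·sR = -936/1517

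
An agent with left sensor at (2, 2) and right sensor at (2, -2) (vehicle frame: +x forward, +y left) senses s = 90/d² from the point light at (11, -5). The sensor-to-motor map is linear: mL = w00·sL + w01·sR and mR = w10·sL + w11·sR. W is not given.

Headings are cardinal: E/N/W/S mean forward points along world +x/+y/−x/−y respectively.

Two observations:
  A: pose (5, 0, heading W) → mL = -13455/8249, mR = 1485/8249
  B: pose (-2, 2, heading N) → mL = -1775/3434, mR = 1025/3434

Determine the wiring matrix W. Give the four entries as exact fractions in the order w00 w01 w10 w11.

obs A: pose=(5,0,W) → sL=90/73, sR=90/113, mL=-13455/8249, mR=1485/8249
obs B: pose=(-2,2,N) → sL=5/17, sR=45/101, mL=-1775/3434, mR=1025/3434
sensor matrix S = [[90/73, 90/113], [5/17, 45/101]]; det S = 4462200/14163533
solve [mL_A; mL_B] = S·[w00; w01] and [mR_A; mR_B] = S·[w10; w11]:
  w00 = -1, w01 = -1/2, w10 = -1/2, w11 = 1

-1 -1/2 -1/2 1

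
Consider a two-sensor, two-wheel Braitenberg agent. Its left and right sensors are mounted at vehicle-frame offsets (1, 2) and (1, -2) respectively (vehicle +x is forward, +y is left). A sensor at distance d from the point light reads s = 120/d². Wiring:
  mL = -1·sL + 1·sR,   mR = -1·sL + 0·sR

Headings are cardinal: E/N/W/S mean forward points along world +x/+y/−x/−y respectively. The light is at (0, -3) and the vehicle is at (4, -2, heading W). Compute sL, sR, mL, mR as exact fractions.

12 20/3 -16/3 -12

left sensor world pos  = (3, -4); dL² = 10
right sensor world pos = (3, 0); dR² = 18
sL = 120/10 = 12
sR = 120/18 = 20/3
mL = -1·sL + 1·sR = -16/3
mR = -1·sL + 0·sR = -12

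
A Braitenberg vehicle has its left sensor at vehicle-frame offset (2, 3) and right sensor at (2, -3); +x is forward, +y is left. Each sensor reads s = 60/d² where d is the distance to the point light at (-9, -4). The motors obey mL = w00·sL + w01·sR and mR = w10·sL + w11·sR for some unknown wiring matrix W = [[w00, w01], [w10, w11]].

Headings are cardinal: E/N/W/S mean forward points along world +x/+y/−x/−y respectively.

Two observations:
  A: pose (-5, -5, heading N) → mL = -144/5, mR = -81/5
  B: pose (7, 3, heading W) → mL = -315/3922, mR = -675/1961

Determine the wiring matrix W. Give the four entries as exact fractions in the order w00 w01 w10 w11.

obs A: pose=(-5,-5,N) → sL=30, sR=6/5, mL=-144/5, mR=-81/5
obs B: pose=(7,3,W) → sL=15/53, sR=15/74, mL=-315/3922, mR=-675/1961
sensor matrix S = [[30, 6/5], [15/53, 15/74]]; det S = 11259/1961
solve [mL_A; mL_B] = S·[w00; w01] and [mR_A; mR_B] = S·[w10; w11]:
  w00 = -1, w01 = 1, w10 = -1/2, w11 = -1

-1 1 -1/2 -1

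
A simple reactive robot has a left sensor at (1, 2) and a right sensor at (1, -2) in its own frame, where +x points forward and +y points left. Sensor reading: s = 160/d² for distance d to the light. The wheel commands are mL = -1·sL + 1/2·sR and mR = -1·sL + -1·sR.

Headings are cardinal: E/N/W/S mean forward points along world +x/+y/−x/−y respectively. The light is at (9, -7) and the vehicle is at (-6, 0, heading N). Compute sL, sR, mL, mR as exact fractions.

160/353 160/233 -9040/82249 -93760/82249

left sensor world pos  = (-8, 1); dL² = 353
right sensor world pos = (-4, 1); dR² = 233
sL = 160/353 = 160/353
sR = 160/233 = 160/233
mL = -1·sL + 1/2·sR = -9040/82249
mR = -1·sL + -1·sR = -93760/82249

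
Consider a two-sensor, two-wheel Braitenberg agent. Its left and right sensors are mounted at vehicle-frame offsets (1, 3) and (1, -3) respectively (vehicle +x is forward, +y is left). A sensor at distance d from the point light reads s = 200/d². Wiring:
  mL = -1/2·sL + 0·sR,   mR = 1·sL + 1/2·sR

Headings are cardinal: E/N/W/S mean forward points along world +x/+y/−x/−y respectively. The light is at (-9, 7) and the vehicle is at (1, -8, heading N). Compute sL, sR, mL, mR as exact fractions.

left sensor world pos  = (-2, -7); dL² = 245
right sensor world pos = (4, -7); dR² = 365
sL = 200/245 = 40/49
sR = 200/365 = 40/73
mL = -1/2·sL + 0·sR = -20/49
mR = 1·sL + 1/2·sR = 3900/3577

40/49 40/73 -20/49 3900/3577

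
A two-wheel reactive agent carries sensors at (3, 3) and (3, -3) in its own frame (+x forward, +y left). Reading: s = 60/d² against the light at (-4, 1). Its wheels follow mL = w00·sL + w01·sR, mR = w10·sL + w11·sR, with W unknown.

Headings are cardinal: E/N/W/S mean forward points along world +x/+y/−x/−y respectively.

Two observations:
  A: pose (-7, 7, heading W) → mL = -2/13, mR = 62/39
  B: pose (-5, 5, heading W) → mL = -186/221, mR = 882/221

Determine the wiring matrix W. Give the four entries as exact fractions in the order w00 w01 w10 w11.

-1/2 1 1 1/2

obs A: pose=(-7,7,W) → sL=4/3, sR=20/39, mL=-2/13, mR=62/39
obs B: pose=(-5,5,W) → sL=60/17, sR=12/13, mL=-186/221, mR=882/221
sensor matrix S = [[4/3, 20/39], [60/17, 12/13]]; det S = -128/221
solve [mL_A; mL_B] = S·[w00; w01] and [mR_A; mR_B] = S·[w10; w11]:
  w00 = -1/2, w01 = 1, w10 = 1, w11 = 1/2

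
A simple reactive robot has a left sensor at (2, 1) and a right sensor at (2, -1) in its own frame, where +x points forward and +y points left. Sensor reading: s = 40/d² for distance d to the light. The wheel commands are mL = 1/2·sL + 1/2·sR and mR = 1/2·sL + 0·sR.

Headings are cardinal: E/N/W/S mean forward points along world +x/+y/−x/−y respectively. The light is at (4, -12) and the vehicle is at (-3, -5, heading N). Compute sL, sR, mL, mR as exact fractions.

8/29 40/117 1048/3393 4/29

left sensor world pos  = (-4, -3); dL² = 145
right sensor world pos = (-2, -3); dR² = 117
sL = 40/145 = 8/29
sR = 40/117 = 40/117
mL = 1/2·sL + 1/2·sR = 1048/3393
mR = 1/2·sL + 0·sR = 4/29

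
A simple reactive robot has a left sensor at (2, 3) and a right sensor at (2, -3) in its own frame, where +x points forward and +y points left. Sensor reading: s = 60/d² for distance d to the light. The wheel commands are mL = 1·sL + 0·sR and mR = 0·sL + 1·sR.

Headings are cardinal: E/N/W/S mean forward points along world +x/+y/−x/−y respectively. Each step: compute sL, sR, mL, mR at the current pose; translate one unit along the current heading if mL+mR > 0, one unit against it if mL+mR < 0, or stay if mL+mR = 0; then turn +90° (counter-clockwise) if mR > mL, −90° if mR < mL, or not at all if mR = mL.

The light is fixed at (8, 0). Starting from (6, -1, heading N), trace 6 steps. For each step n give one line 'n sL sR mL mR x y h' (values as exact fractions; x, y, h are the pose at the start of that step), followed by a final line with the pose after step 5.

0 30/13 30 30/13 30 6 -1 N
1 12/5 12/5 12/5 12/5 6 0 W
2 30/17 30/17 30/17 30/17 5 0 W
3 4/3 4/3 4/3 4/3 4 0 W
4 30/29 30/29 30/29 30/29 3 0 W
5 60/73 60/73 60/73 60/73 2 0 W
final 1 0 W

n=0: pose=(6,-1,N); sL=30/13, sR=30; mL=30/13, mR=30; mL+mR=420/13 → advance +1; mR−mL=360/13 → turn +1·90°
n=1: pose=(6,0,W); sL=12/5, sR=12/5; mL=12/5, mR=12/5; mL+mR=24/5 → advance +1; mR−mL=0 → turn +0·90°
n=2: pose=(5,0,W); sL=30/17, sR=30/17; mL=30/17, mR=30/17; mL+mR=60/17 → advance +1; mR−mL=0 → turn +0·90°
n=3: pose=(4,0,W); sL=4/3, sR=4/3; mL=4/3, mR=4/3; mL+mR=8/3 → advance +1; mR−mL=0 → turn +0·90°
n=4: pose=(3,0,W); sL=30/29, sR=30/29; mL=30/29, mR=30/29; mL+mR=60/29 → advance +1; mR−mL=0 → turn +0·90°
n=5: pose=(2,0,W); sL=60/73, sR=60/73; mL=60/73, mR=60/73; mL+mR=120/73 → advance +1; mR−mL=0 → turn +0·90°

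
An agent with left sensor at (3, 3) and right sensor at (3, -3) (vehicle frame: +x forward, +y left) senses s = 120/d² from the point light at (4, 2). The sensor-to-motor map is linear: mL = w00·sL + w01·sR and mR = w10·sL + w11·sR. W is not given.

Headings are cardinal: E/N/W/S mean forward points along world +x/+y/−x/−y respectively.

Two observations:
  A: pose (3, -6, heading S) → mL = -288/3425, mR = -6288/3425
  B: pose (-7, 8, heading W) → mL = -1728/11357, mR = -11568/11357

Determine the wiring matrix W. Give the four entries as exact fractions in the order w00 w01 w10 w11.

obs A: pose=(3,-6,S) → sL=24/25, sR=120/137, mL=-288/3425, mR=-6288/3425
obs B: pose=(-7,8,W) → sL=24/41, sR=120/277, mL=-1728/11357, mR=-11568/11357
sensor matrix S = [[24/25, 120/137], [24/41, 120/277]]; det S = -753408/7779545
solve [mL_A; mL_B] = S·[w00; w01] and [mR_A; mR_B] = S·[w10; w11]:
  w00 = -1, w01 = 1, w10 = -1, w11 = -1

-1 1 -1 -1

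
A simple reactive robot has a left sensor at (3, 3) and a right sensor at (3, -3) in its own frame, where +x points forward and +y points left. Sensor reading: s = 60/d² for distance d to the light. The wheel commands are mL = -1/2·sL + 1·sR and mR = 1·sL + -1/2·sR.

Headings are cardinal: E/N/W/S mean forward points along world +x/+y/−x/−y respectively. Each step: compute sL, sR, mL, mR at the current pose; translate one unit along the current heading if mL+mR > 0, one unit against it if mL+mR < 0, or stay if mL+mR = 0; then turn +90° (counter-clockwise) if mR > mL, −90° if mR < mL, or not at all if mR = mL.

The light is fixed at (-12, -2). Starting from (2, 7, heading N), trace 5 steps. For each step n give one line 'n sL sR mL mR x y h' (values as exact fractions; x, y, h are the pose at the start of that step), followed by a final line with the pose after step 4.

0 12/53 60/433 582/22949 3606/22949 2 7 N
1 6/17 6/29 15/493 123/493 2 8 W
2 12/61 60/149 2766/9089 -42/9089 1 8 S
3 15/34 15/61 105/4148 330/1037 1 7 W
4 20/87 20/39 150/377 -10/377 0 7 S
final 0 6 W

n=0: pose=(2,7,N); sL=12/53, sR=60/433; mL=582/22949, mR=3606/22949; mL+mR=4188/22949 → advance +1; mR−mL=3024/22949 → turn +1·90°
n=1: pose=(2,8,W); sL=6/17, sR=6/29; mL=15/493, mR=123/493; mL+mR=138/493 → advance +1; mR−mL=108/493 → turn +1·90°
n=2: pose=(1,8,S); sL=12/61, sR=60/149; mL=2766/9089, mR=-42/9089; mL+mR=2724/9089 → advance +1; mR−mL=-2808/9089 → turn -1·90°
n=3: pose=(1,7,W); sL=15/34, sR=15/61; mL=105/4148, mR=330/1037; mL+mR=1425/4148 → advance +1; mR−mL=1215/4148 → turn +1·90°
n=4: pose=(0,7,S); sL=20/87, sR=20/39; mL=150/377, mR=-10/377; mL+mR=140/377 → advance +1; mR−mL=-160/377 → turn -1·90°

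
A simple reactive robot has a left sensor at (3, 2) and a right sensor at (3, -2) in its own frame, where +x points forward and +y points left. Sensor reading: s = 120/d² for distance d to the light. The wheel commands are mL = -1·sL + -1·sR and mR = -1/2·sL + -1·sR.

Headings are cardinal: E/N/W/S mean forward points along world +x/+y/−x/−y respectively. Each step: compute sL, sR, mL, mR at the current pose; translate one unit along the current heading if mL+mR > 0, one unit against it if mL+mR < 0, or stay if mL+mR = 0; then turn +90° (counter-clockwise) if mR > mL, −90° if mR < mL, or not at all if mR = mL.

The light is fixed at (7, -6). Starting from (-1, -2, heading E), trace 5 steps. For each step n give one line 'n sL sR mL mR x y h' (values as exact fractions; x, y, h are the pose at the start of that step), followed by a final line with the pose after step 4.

n=0: pose=(-1,-2,E); sL=120/61, sR=120/29; mL=-10800/1769, mR=-9060/1769; mL+mR=-19860/1769 → advance -1; mR−mL=60/61 → turn +1·90°
n=1: pose=(-2,-2,N); sL=12/17, sR=60/49; mL=-1608/833, mR=-1314/833; mL+mR=-2922/833 → advance -1; mR−mL=6/17 → turn +1·90°
n=2: pose=(-2,-3,W); sL=24/29, sR=120/169; mL=-7536/4901, mR=-5508/4901; mL+mR=-13044/4901 → advance -1; mR−mL=12/29 → turn +1·90°
n=3: pose=(-1,-3,S); sL=10/3, sR=6/5; mL=-68/15, mR=-43/15; mL+mR=-37/5 → advance -1; mR−mL=5/3 → turn +1·90°
n=4: pose=(-1,-2,E); sL=120/61, sR=120/29; mL=-10800/1769, mR=-9060/1769; mL+mR=-19860/1769 → advance -1; mR−mL=60/61 → turn +1·90°

0 120/61 120/29 -10800/1769 -9060/1769 -1 -2 E
1 12/17 60/49 -1608/833 -1314/833 -2 -2 N
2 24/29 120/169 -7536/4901 -5508/4901 -2 -3 W
3 10/3 6/5 -68/15 -43/15 -1 -3 S
4 120/61 120/29 -10800/1769 -9060/1769 -1 -2 E
final -2 -2 N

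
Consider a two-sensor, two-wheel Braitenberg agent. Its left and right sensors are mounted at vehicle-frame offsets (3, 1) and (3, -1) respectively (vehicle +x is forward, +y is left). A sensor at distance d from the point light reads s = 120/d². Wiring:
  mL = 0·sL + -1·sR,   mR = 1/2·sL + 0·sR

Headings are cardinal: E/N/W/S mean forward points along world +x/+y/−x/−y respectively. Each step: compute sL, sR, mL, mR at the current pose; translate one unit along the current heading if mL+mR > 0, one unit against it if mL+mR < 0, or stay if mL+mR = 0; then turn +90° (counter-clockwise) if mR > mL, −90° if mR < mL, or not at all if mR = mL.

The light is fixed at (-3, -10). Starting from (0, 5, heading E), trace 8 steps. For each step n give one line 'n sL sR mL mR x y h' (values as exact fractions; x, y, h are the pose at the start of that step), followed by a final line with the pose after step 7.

n=0: pose=(0,5,E); sL=30/73, sR=15/29; mL=-15/29, mR=15/73; mL+mR=-660/2117 → advance -1; mR−mL=1530/2117 → turn +1·90°
n=1: pose=(-1,5,N); sL=24/65, sR=40/111; mL=-40/111, mR=12/65; mL+mR=-1268/7215 → advance -1; mR−mL=3932/7215 → turn +1·90°
n=2: pose=(-1,4,W); sL=12/17, sR=60/113; mL=-60/113, mR=6/17; mL+mR=-342/1921 → advance -1; mR−mL=1698/1921 → turn +1·90°
n=3: pose=(0,4,S); sL=120/137, sR=24/25; mL=-24/25, mR=60/137; mL+mR=-1788/3425 → advance -1; mR−mL=4788/3425 → turn +1·90°
n=4: pose=(0,5,E); sL=30/73, sR=15/29; mL=-15/29, mR=15/73; mL+mR=-660/2117 → advance -1; mR−mL=1530/2117 → turn +1·90°
n=5: pose=(-1,5,N); sL=24/65, sR=40/111; mL=-40/111, mR=12/65; mL+mR=-1268/7215 → advance -1; mR−mL=3932/7215 → turn +1·90°
n=6: pose=(-1,4,W); sL=12/17, sR=60/113; mL=-60/113, mR=6/17; mL+mR=-342/1921 → advance -1; mR−mL=1698/1921 → turn +1·90°
n=7: pose=(0,4,S); sL=120/137, sR=24/25; mL=-24/25, mR=60/137; mL+mR=-1788/3425 → advance -1; mR−mL=4788/3425 → turn +1·90°

0 30/73 15/29 -15/29 15/73 0 5 E
1 24/65 40/111 -40/111 12/65 -1 5 N
2 12/17 60/113 -60/113 6/17 -1 4 W
3 120/137 24/25 -24/25 60/137 0 4 S
4 30/73 15/29 -15/29 15/73 0 5 E
5 24/65 40/111 -40/111 12/65 -1 5 N
6 12/17 60/113 -60/113 6/17 -1 4 W
7 120/137 24/25 -24/25 60/137 0 4 S
final 0 5 E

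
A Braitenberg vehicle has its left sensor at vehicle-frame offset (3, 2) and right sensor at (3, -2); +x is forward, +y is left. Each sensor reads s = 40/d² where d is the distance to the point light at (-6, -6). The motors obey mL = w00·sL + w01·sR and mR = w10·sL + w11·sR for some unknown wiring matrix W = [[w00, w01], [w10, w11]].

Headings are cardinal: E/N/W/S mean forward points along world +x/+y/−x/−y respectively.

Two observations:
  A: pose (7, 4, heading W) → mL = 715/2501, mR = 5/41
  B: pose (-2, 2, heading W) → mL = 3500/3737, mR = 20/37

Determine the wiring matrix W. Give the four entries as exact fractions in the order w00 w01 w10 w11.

1/2 1 1/2 0

obs A: pose=(7,4,W) → sL=10/41, sR=10/61, mL=715/2501, mR=5/41
obs B: pose=(-2,2,W) → sL=40/37, sR=40/101, mL=3500/3737, mR=20/37
sensor matrix S = [[10/41, 10/61], [40/37, 40/101]]; det S = -753600/9346237
solve [mL_A; mL_B] = S·[w00; w01] and [mR_A; mR_B] = S·[w10; w11]:
  w00 = 1/2, w01 = 1, w10 = 1/2, w11 = 0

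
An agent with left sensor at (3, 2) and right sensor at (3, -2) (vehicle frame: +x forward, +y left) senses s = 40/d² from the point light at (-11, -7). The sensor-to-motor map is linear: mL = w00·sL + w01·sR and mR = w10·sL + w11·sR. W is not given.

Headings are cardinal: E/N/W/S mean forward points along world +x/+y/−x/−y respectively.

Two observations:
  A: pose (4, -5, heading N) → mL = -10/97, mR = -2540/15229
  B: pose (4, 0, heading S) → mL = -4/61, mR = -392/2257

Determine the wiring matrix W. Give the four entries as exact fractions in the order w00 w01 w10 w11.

-1/2 0 -1/2 -1/2

obs A: pose=(4,-5,N) → sL=20/97, sR=20/157, mL=-10/97, mR=-2540/15229
obs B: pose=(4,0,S) → sL=8/61, sR=8/37, mL=-4/61, mR=-392/2257
sensor matrix S = [[20/97, 20/157], [8/61, 8/37]]; det S = 958080/34371853
solve [mL_A; mL_B] = S·[w00; w01] and [mR_A; mR_B] = S·[w10; w11]:
  w00 = -1/2, w01 = 0, w10 = -1/2, w11 = -1/2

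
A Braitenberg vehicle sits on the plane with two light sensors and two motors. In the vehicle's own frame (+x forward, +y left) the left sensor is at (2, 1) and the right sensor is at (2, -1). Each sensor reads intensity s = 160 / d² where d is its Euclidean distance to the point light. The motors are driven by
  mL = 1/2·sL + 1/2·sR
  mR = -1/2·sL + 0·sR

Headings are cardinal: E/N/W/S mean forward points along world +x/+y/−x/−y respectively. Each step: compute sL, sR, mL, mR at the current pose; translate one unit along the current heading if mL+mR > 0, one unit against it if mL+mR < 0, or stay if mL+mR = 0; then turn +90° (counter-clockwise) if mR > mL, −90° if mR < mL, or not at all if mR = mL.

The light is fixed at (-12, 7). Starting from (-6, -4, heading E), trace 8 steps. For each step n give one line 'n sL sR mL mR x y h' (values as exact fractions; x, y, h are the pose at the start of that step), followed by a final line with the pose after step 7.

n=0: pose=(-6,-4,E); sL=40/41, sR=10/13; mL=465/533, mR=-20/41; mL+mR=5/13 → advance +1; mR−mL=-725/533 → turn -1·90°
n=1: pose=(-5,-4,S); sL=160/233, sR=32/41; mL=7008/9553, mR=-80/233; mL+mR=16/41 → advance +1; mR−mL=-10288/9553 → turn -1·90°
n=2: pose=(-5,-5,W); sL=80/97, sR=80/73; mL=6800/7081, mR=-40/97; mL+mR=40/73 → advance +1; mR−mL=-9720/7081 → turn -1·90°
n=3: pose=(-6,-5,N); sL=32/25, sR=160/149; mL=4384/3725, mR=-16/25; mL+mR=80/149 → advance +1; mR−mL=-6768/3725 → turn -1·90°
n=4: pose=(-6,-4,E); sL=40/41, sR=10/13; mL=465/533, mR=-20/41; mL+mR=5/13 → advance +1; mR−mL=-725/533 → turn -1·90°
n=5: pose=(-5,-4,S); sL=160/233, sR=32/41; mL=7008/9553, mR=-80/233; mL+mR=16/41 → advance +1; mR−mL=-10288/9553 → turn -1·90°
n=6: pose=(-5,-5,W); sL=80/97, sR=80/73; mL=6800/7081, mR=-40/97; mL+mR=40/73 → advance +1; mR−mL=-9720/7081 → turn -1·90°
n=7: pose=(-6,-5,N); sL=32/25, sR=160/149; mL=4384/3725, mR=-16/25; mL+mR=80/149 → advance +1; mR−mL=-6768/3725 → turn -1·90°

0 40/41 10/13 465/533 -20/41 -6 -4 E
1 160/233 32/41 7008/9553 -80/233 -5 -4 S
2 80/97 80/73 6800/7081 -40/97 -5 -5 W
3 32/25 160/149 4384/3725 -16/25 -6 -5 N
4 40/41 10/13 465/533 -20/41 -6 -4 E
5 160/233 32/41 7008/9553 -80/233 -5 -4 S
6 80/97 80/73 6800/7081 -40/97 -5 -5 W
7 32/25 160/149 4384/3725 -16/25 -6 -5 N
final -6 -4 E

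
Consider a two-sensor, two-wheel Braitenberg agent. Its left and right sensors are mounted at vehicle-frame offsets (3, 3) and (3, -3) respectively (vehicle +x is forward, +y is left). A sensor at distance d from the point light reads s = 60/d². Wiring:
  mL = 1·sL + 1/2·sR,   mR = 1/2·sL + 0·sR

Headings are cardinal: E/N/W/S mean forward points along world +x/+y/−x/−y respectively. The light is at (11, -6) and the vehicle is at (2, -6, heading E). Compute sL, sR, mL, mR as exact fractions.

4/3 4/3 2 2/3

left sensor world pos  = (5, -3); dL² = 45
right sensor world pos = (5, -9); dR² = 45
sL = 60/45 = 4/3
sR = 60/45 = 4/3
mL = 1·sL + 1/2·sR = 2
mR = 1/2·sL + 0·sR = 2/3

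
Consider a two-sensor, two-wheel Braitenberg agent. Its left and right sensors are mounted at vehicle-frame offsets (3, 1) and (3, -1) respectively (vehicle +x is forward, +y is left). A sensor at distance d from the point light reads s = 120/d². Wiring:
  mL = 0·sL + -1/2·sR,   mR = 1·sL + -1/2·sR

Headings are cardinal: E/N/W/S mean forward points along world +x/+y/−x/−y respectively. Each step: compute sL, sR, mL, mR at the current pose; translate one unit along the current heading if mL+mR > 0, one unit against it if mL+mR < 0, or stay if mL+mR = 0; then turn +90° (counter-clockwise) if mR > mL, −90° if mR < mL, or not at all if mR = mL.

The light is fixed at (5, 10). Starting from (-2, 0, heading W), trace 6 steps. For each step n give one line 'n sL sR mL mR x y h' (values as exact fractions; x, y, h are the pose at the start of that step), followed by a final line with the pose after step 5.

0 120/221 120/181 -60/181 8460/40001 -2 0 W
1 60/97 60/109 -30/109 3630/10573 -1 0 S
2 120/109 40/51 -20/51 3940/5559 -1 -1 E
3 6/5 3/2 -3/4 9/20 0 -1 N
4 120/233 24/37 -12/37 1644/8621 0 -2 W
5 20/39 12/25 -6/25 266/975 1 -2 S
final 1 -3 E

n=0: pose=(-2,0,W); sL=120/221, sR=120/181; mL=-60/181, mR=8460/40001; mL+mR=-4800/40001 → advance -1; mR−mL=120/221 → turn +1·90°
n=1: pose=(-1,0,S); sL=60/97, sR=60/109; mL=-30/109, mR=3630/10573; mL+mR=720/10573 → advance +1; mR−mL=60/97 → turn +1·90°
n=2: pose=(-1,-1,E); sL=120/109, sR=40/51; mL=-20/51, mR=3940/5559; mL+mR=1760/5559 → advance +1; mR−mL=120/109 → turn +1·90°
n=3: pose=(0,-1,N); sL=6/5, sR=3/2; mL=-3/4, mR=9/20; mL+mR=-3/10 → advance -1; mR−mL=6/5 → turn +1·90°
n=4: pose=(0,-2,W); sL=120/233, sR=24/37; mL=-12/37, mR=1644/8621; mL+mR=-1152/8621 → advance -1; mR−mL=120/233 → turn +1·90°
n=5: pose=(1,-2,S); sL=20/39, sR=12/25; mL=-6/25, mR=266/975; mL+mR=32/975 → advance +1; mR−mL=20/39 → turn +1·90°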